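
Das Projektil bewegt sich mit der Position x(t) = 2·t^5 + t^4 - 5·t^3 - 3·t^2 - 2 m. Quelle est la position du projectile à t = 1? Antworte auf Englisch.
From the given position equation x(t) = 2·t^5 + t^4 - 5·t^3 - 3·t^2 - 2, we substitute t = 1 to get x = -7.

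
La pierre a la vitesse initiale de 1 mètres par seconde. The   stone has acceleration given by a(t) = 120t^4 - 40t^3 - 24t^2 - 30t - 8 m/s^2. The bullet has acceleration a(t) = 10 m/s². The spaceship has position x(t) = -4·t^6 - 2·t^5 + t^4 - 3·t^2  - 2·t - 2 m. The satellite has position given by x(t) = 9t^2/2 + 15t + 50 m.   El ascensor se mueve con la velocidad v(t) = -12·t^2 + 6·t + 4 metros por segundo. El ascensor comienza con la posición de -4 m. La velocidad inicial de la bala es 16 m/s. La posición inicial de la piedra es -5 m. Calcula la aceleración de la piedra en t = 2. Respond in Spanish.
Tenemos la aceleración a(t) = 120·t^4 - 40·t^3 - 24·t^2 - 30·t - 8. Sustituyendo t = 2: a(2) = 1436.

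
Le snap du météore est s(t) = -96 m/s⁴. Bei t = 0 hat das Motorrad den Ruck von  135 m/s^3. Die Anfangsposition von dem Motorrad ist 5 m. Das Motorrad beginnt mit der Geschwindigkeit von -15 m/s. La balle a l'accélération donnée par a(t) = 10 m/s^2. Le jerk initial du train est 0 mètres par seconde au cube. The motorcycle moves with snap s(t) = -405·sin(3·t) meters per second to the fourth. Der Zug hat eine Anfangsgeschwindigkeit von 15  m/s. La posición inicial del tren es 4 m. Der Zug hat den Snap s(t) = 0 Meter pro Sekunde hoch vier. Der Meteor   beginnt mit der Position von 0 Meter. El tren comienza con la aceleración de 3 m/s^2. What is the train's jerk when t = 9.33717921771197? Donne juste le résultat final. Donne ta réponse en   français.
j(9.33717921771197) = 0.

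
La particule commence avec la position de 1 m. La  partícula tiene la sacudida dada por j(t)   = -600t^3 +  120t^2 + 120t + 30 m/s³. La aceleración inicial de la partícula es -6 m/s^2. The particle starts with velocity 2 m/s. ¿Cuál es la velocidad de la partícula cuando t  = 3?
Necesitamos integrar nuestra ecuación de la sacudida j(t) = -600·t^3 + 120·t^2 + 120·t + 30 2 veces. La antiderivada de la sacudida, con a(0) = -6, da la aceleración: a(t) = -150·t^4 + 40·t^3 + 60·t^2 + 30·t - 6. La antiderivada de la aceleración, con v(0) = 2, da la velocidad: v(t) = -30·t^5 + 10·t^4 + 20·t^3 + 15·t^2 - 6·t + 2. Usando v(t) = -30·t^5 + 10·t^4 + 20·t^3 + 15·t^2 - 6·t + 2 y sustituyendo t = 3, encontramos v = -5821.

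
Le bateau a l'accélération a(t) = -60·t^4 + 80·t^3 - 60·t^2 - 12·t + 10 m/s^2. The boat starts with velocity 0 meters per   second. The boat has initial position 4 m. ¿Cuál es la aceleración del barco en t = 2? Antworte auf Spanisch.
Tenemos la aceleración a(t) = -60·t^4 + 80·t^3 - 60·t^2 - 12·t + 10. Sustituyendo t = 2: a(2) = -574.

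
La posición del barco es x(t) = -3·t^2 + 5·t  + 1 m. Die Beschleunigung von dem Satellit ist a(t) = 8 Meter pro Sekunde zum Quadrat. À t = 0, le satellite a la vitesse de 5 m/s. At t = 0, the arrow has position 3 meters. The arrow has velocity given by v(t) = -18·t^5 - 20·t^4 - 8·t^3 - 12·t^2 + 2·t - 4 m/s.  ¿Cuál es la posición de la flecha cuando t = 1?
Necesitamos integrar nuestra ecuación de la velocidad v(t) = -18·t^5 - 20·t^4 - 8·t^3 - 12·t^2 + 2·t - 4 1 vez. La antiderivada de la velocidad es la posición. Usando x(0) = 3, obtenemos x(t) = -3·t^6 - 4·t^5 - 2·t^4 - 4·t^3 + t^2 - 4·t + 3. Usando x(t) = -3·t^6 - 4·t^5 - 2·t^4 - 4·t^3 + t^2 - 4·t + 3 y sustituyendo t = 1, encontramos x = -13.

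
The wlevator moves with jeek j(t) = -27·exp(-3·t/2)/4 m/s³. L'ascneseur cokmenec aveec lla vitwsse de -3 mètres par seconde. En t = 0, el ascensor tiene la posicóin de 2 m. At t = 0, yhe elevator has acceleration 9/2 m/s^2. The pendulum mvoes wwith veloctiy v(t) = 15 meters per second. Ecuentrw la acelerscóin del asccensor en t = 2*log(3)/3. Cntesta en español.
Partiendo de la sacudida j(t) = -27·exp(-3·t/2)/4, tomamos 1 antiderivada. Tomando ∫j(t)dt y aplicando a(0) = 9/2, encontramos a(t) = 9·exp(-3·t/2)/2. Usando a(t) = 9·exp(-3·t/2)/2 y sustituyendo t = 2*log(3)/3, encontramos a = 3/2.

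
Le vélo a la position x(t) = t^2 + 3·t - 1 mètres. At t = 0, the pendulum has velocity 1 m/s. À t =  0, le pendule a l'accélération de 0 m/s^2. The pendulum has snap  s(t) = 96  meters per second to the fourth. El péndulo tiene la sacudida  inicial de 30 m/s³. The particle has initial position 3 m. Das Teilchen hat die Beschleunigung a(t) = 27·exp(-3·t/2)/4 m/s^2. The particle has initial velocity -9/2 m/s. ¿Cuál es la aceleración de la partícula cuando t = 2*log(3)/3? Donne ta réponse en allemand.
Mit a(t) = 27·exp(-3·t/2)/4 und Einsetzen von t = 2*log(3)/3, finden wir a = 9/4.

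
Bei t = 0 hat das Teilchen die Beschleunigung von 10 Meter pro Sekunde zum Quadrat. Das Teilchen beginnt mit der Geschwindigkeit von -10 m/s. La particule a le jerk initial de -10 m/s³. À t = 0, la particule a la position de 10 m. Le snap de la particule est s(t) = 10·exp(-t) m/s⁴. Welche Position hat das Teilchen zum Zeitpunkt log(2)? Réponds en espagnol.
Necesitamos integrar nuestra ecuación del snap s(t) = 10·exp(-t) 4 veces. Integrando el snap y usando la condición inicial j(0) = -10, obtenemos j(t) = -10·exp(-t). Tomando ∫j(t)dt y aplicando a(0) = 10, encontramos a(t) = 10·exp(-t). La integral de la aceleración es la velocidad. Usando v(0) = -10, obtenemos v(t) = -10·exp(-t). Tomando ∫v(t)dt y aplicando x(0) = 10, encontramos x(t) = 10·exp(-t). Usando x(t) = 10·exp(-t) y sustituyendo t = log(2), encontramos x = 5.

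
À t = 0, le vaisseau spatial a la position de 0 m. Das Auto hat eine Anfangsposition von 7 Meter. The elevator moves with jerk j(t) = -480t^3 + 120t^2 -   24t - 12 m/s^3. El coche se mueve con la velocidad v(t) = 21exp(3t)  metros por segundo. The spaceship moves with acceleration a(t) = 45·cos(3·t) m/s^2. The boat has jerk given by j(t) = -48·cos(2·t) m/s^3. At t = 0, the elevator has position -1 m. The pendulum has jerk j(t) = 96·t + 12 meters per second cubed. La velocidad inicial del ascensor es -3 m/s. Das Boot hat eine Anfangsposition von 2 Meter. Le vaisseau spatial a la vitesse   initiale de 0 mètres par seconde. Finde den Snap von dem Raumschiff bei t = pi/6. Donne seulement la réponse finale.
Der Snap bei t = pi/6 ist s = 0.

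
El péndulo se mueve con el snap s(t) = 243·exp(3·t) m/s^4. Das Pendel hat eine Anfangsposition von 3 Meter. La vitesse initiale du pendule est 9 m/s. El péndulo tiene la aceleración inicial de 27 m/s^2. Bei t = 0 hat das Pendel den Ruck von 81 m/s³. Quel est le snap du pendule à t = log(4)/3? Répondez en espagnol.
Usando s(t) = 243·exp(3·t) y sustituyendo t = log(4)/3, encontramos s = 972.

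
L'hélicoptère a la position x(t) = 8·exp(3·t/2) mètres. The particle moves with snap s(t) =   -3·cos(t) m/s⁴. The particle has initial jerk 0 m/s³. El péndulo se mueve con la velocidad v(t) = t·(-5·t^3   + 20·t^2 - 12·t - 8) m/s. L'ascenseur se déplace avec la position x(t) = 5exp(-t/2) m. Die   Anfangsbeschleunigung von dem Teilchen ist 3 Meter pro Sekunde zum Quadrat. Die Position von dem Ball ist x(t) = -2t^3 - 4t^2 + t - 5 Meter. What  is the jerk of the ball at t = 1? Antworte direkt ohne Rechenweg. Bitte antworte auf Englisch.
The answer is -12.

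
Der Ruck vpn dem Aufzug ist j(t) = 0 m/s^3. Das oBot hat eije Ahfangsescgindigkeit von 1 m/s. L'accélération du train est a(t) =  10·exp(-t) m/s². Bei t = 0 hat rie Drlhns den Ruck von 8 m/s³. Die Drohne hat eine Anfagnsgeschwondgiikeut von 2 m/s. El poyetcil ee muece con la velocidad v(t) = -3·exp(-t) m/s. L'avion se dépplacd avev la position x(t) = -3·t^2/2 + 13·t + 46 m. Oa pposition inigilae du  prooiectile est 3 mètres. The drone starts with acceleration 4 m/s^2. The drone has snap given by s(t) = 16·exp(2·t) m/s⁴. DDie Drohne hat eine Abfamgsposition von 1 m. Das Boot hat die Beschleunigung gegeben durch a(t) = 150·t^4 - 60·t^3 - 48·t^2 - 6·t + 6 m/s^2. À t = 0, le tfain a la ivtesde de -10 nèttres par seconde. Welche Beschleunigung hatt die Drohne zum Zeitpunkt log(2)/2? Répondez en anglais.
We must find the integral of our snap equation s(t) = 16·exp(2·t) 2 times. Integrating snap and using the initial condition j(0) = 8, we get j(t) = 8·exp(2·t). The integral of jerk, with a(0) = 4, gives acceleration: a(t) = 4·exp(2·t). From the given acceleration equation a(t) = 4·exp(2·t), we substitute t = log(2)/2 to get a = 8.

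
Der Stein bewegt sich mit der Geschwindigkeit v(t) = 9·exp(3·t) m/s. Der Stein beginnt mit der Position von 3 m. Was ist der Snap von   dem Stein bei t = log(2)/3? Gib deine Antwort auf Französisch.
Pour résoudre ceci, nous devons prendre 3 dérivées de notre équation de la vitesse v(t) = 9·exp(3·t). La dérivée de la vitesse donne l'accélération: a(t) = 27·exp(3·t). En dérivant l'accélération, nous obtenons le jerk: j(t) = 81·exp(3·t). En dérivant le jerk, nous obtenons le snap: s(t) = 243·exp(3·t). En utilisant s(t) = 243·exp(3·t) et en substituant t = log(2)/3, nous trouvons s = 486.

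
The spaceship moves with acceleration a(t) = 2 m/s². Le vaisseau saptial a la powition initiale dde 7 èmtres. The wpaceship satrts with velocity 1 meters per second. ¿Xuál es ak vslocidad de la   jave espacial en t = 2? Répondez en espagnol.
Partiendo de la aceleración a(t) = 2, tomamos 1 antiderivada. Tomando ∫a(t)dt y aplicando v(0) = 1, encontramos v(t) = 2·t + 1. Usando v(t) = 2·t + 1 y sustituyendo t = 2, encontramos v = 5.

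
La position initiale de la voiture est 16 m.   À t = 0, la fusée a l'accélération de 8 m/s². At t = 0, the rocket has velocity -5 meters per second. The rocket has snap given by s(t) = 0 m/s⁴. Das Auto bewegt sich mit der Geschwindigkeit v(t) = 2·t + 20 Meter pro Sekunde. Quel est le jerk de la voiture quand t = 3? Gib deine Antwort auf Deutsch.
Ausgehend von der Geschwindigkeit v(t) = 2·t + 20, nehmen wir 2 Ableitungen. Die Ableitung von der Geschwindigkeit ergibt die Beschleunigung: a(t) = 2. Die Ableitung von der Beschleunigung ergibt den Ruck: j(t) = 0. Aus der Gleichung für den Ruck j(t) = 0, setzen wir t = 3 ein und erhalten j = 0.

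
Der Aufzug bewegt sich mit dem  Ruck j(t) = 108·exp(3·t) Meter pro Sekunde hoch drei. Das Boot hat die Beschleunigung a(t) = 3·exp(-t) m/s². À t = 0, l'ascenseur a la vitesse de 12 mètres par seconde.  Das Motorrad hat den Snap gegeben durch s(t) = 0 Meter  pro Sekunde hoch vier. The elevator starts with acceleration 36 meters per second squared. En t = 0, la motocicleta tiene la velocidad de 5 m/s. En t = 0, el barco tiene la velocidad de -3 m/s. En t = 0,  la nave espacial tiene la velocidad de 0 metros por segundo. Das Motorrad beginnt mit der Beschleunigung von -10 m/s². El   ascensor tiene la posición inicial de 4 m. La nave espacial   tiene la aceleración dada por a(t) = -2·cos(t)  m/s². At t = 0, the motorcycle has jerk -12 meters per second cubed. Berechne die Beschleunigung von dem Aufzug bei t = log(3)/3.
Wir müssen das Integral unserer Gleichung für den Ruck j(t) = 108·exp(3·t) 1-mal finden. Durch Integration von dem Ruck und Verwendung der Anfangsbedingung a(0) = 36, erhalten wir a(t) = 36·exp(3·t). Aus der Gleichung für die Beschleunigung a(t) = 36·exp(3·t), setzen wir t = log(3)/3 ein und erhalten a = 108.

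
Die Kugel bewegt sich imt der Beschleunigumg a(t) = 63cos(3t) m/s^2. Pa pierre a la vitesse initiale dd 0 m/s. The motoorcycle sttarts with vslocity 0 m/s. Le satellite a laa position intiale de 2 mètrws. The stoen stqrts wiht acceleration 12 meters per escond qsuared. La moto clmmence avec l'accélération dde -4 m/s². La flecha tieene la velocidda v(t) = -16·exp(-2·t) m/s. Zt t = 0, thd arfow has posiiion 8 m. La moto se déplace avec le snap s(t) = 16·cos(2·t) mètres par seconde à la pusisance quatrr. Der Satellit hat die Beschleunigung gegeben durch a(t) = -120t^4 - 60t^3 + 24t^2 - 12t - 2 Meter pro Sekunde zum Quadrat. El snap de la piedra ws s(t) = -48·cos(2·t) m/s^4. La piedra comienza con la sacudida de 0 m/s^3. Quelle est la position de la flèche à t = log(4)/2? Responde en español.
Debemos encontrar la integral de nuestra ecuación de la velocidad v(t) = -16·exp(-2·t) 1 vez. La antiderivada de la velocidad es la posición. Usando x(0) = 8, obtenemos x(t) = 8·exp(-2·t). Usando x(t) = 8·exp(-2·t) y sustituyendo t = log(4)/2, encontramos x = 2.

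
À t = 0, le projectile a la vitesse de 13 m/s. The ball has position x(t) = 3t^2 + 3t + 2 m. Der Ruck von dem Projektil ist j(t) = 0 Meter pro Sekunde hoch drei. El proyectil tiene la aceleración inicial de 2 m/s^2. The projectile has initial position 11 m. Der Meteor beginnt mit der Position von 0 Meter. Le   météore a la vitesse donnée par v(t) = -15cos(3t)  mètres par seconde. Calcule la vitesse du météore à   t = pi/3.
De l'équation de la vitesse v(t) = -15·cos(3·t), nous substituons t = pi/3 pour obtenir v = 15.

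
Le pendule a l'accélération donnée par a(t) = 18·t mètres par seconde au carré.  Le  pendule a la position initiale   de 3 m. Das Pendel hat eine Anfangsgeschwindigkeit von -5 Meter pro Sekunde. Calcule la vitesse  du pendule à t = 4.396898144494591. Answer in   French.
Nous devons intégrer notre équation de l'accélération a(t) = 18·t 1 fois. En prenant ∫a(t)dt et en appliquant v(0) = -5, nous trouvons v(t) = 9·t^2 - 5. Nous avons la vitesse v(t) = 9·t^2 - 5. En substituant t = 4.396898144494591: v(4.396898144494591) = 168.994419637540.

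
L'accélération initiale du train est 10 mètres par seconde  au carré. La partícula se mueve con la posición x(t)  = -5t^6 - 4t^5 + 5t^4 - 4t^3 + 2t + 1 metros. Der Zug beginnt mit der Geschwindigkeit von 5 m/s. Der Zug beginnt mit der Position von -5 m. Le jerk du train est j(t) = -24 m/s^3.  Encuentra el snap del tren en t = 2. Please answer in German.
Um dies zu lösen, müssen wir 1 Ableitung unserer Gleichung für den Ruck j(t) = -24 nehmen. Durch Ableiten von dem Ruck erhalten wir den Snap: s(t) = 0. Aus der Gleichung für den Snap s(t) = 0, setzen wir t = 2 ein und erhalten s = 0.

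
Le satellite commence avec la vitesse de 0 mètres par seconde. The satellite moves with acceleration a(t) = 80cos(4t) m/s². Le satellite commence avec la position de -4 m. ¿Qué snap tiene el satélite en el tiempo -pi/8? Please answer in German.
Wir müssen unsere Gleichung für die Beschleunigung a(t) = 80·cos(4·t) 2-mal ableiten. Die Ableitung von der Beschleunigung ergibt den Ruck: j(t) = -320·sin(4·t). Die Ableitung von dem Ruck ergibt den Snap: s(t) = -1280·cos(4·t). Wir haben den Snap s(t) = -1280·cos(4·t). Durch Einsetzen von t = -pi/8: s(-pi/8) = 0.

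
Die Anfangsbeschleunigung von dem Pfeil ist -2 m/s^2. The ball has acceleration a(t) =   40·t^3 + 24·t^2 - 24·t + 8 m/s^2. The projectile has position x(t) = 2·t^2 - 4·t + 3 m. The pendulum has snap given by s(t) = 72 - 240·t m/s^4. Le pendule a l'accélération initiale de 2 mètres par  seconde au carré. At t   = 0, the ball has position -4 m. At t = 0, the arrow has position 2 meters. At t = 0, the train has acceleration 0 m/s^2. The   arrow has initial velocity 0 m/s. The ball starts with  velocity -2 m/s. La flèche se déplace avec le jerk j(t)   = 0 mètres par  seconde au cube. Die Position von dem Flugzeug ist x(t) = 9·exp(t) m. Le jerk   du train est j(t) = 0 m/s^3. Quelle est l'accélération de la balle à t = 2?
De l'équation de l'accélération a(t) = 40·t^3 + 24·t^2 - 24·t + 8, nous substituons t = 2 pour obtenir a = 376.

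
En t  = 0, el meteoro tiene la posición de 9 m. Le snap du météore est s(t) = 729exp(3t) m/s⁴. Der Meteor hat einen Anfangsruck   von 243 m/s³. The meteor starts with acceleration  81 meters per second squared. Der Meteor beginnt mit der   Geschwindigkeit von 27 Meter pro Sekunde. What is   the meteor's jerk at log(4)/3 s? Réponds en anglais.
To find the answer, we compute 1 integral of s(t) = 729·exp(3·t). Integrating snap and using the initial condition j(0) = 243, we get j(t) = 243·exp(3·t). Using j(t) = 243·exp(3·t) and substituting t = log(4)/3, we find j = 972.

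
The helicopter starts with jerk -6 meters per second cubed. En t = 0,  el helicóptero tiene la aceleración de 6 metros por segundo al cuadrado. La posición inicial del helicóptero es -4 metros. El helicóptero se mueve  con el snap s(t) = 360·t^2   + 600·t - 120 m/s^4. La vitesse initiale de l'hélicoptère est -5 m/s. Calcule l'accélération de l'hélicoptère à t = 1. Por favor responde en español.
Necesitamos integrar nuestra ecuación del snap s(t) = 360·t^2 + 600·t - 120 2 veces. La antiderivada del snap, con j(0) = -6, da la sacudida: j(t) = 120·t^3 + 300·t^2 - 120·t - 6. La integral de la sacudida es la aceleración. Usando a(0) = 6, obtenemos a(t) = 30·t^4 + 100·t^3 - 60·t^2 - 6·t + 6. De la ecuación de la aceleración a(t) = 30·t^4 + 100·t^3 - 60·t^2 - 6·t + 6, sustituimos t = 1 para obtener a = 70.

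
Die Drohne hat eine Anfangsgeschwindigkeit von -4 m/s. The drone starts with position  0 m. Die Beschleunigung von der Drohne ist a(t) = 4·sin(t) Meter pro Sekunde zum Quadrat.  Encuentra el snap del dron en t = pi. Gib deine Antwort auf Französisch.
Pour résoudre ceci, nous devons prendre 2 dérivées de notre équation de l'accélération a(t) = 4·sin(t). La dérivée de l'accélération donne le jerk: j(t) = 4·cos(t). La dérivée du jerk donne le snap: s(t) = -4·sin(t). En utilisant s(t) = -4·sin(t) et en substituant t = pi, nous trouvons s = 0.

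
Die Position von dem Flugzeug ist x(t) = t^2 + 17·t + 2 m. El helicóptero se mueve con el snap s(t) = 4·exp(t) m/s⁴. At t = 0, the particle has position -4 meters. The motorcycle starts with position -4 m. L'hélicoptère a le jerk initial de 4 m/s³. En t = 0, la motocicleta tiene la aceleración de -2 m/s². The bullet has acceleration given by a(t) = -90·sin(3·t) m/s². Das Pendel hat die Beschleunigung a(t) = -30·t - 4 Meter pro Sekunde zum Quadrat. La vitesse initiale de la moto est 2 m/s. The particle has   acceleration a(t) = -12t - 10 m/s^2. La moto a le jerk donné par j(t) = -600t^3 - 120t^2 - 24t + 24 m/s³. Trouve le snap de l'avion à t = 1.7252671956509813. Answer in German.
Ausgehend von der Position x(t) = t^2 + 17·t + 2, nehmen wir 4 Ableitungen. Durch Ableiten von der Position erhalten wir die Geschwindigkeit: v(t) = 2·t + 17. Mit d/dt von v(t) finden wir a(t) = 2. Die Ableitung von der Beschleunigung ergibt den Ruck: j(t) = 0. Mit d/dt von j(t) finden wir s(t) = 0. Mit s(t) = 0 und Einsetzen von t = 1.7252671956509813, finden wir s = 0.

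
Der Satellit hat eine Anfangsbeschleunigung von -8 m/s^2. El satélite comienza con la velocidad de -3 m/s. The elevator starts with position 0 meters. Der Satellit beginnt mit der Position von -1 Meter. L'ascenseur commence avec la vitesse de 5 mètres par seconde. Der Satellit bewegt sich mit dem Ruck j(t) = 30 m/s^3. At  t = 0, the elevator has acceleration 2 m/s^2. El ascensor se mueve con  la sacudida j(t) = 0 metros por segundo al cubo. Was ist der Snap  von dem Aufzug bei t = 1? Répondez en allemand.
Wir müssen unsere Gleichung für den Ruck j(t) = 0 1-mal ableiten. Mit d/dt von j(t) finden wir s(t) = 0. Wir haben den Snap s(t) = 0. Durch Einsetzen von t = 1: s(1) = 0.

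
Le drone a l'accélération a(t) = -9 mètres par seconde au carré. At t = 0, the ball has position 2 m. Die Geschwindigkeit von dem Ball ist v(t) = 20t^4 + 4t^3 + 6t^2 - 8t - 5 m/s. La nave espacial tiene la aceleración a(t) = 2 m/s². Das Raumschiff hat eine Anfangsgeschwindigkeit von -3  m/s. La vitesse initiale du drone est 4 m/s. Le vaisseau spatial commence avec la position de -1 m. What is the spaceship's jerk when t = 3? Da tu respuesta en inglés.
To solve this, we need to take 1 derivative of our acceleration equation a(t) = 2. Differentiating acceleration, we get jerk: j(t) = 0. From the given jerk equation j(t) = 0, we substitute t = 3 to get j = 0.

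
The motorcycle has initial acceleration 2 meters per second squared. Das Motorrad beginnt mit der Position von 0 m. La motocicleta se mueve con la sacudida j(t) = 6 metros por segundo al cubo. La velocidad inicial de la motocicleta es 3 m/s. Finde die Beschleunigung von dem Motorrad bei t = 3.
Wir müssen das Integral unserer Gleichung für den Ruck j(t) = 6 1-mal finden. Die Stammfunktion von dem Ruck, mit a(0) = 2, ergibt die Beschleunigung: a(t) = 6·t + 2. Mit a(t) = 6·t + 2 und Einsetzen von t = 3, finden wir a = 20.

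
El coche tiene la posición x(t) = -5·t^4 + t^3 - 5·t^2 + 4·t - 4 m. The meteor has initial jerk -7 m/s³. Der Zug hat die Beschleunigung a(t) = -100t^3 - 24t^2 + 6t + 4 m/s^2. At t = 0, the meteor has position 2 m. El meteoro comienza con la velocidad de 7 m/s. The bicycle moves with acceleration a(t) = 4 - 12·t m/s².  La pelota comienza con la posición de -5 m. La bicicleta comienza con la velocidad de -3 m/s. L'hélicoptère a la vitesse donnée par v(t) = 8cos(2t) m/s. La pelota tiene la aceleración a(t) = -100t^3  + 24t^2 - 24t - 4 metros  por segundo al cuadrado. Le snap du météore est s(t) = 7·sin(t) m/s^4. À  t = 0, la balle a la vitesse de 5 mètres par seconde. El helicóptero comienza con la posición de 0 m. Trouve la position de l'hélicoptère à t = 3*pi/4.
Nous devons trouver la primitive de notre équation de la vitesse v(t) = 8·cos(2·t) 1 fois. La primitive de la vitesse, avec x(0) = 0, donne la position: x(t) = 4·sin(2·t). De l'équation de la position x(t) = 4·sin(2·t), nous substituons t = 3*pi/4 pour obtenir x = -4.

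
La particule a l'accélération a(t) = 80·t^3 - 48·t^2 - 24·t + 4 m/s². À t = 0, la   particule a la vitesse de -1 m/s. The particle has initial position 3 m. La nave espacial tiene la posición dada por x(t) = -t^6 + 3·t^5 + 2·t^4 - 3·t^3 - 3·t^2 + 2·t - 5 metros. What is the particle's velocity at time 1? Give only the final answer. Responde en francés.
À t = 1, v = -5.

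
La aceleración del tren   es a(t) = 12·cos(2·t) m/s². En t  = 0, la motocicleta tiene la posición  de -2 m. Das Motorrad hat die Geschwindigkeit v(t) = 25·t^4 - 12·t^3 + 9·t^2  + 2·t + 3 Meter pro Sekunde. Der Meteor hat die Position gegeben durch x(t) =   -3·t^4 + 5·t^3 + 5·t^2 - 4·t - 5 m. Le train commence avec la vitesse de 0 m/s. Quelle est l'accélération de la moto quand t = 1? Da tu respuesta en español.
Partiendo de la velocidad v(t) = 25·t^4 - 12·t^3 + 9·t^2 + 2·t + 3, tomamos 1 derivada. Tomando d/dt de v(t), encontramos a(t) = 100·t^3 - 36·t^2 + 18·t + 2. Usando a(t) = 100·t^3 - 36·t^2 + 18·t + 2 y sustituyendo t = 1, encontramos a = 84.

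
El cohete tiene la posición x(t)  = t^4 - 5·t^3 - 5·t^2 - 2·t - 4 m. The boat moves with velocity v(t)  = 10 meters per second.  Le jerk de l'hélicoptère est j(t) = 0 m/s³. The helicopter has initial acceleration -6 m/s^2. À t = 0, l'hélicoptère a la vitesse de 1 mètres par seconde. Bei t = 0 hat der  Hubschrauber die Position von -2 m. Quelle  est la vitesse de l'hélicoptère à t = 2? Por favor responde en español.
Debemos encontrar la integral de nuestra ecuación de la sacudida j(t) = 0 2 veces. Integrando la sacudida y usando la condición inicial a(0) = -6, obtenemos a(t) = -6. Integrando la aceleración y usando la condición inicial v(0) = 1, obtenemos v(t) = 1 - 6·t. Tenemos la velocidad v(t) = 1 - 6·t. Sustituyendo t = 2: v(2) = -11.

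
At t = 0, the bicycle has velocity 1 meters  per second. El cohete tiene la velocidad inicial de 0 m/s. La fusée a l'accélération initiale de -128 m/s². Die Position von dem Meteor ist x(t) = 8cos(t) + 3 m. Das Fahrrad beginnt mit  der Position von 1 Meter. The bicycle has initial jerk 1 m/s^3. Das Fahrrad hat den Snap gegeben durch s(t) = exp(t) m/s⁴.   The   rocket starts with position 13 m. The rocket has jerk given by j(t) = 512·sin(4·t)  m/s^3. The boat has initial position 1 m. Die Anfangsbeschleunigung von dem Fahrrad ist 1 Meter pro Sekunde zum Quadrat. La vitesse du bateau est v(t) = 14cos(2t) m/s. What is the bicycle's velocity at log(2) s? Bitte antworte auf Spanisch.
Necesitamos integrar nuestra ecuación del snap s(t) = exp(t) 3 veces. La integral del snap, con j(0) = 1, da la sacudida: j(t) = exp(t). La antiderivada de la sacudida es la aceleración. Usando a(0) = 1, obtenemos a(t) = exp(t). Tomando ∫a(t)dt y aplicando v(0) = 1, encontramos v(t) = exp(t). Usando v(t) = exp(t) y sustituyendo t = log(2), encontramos v = 2.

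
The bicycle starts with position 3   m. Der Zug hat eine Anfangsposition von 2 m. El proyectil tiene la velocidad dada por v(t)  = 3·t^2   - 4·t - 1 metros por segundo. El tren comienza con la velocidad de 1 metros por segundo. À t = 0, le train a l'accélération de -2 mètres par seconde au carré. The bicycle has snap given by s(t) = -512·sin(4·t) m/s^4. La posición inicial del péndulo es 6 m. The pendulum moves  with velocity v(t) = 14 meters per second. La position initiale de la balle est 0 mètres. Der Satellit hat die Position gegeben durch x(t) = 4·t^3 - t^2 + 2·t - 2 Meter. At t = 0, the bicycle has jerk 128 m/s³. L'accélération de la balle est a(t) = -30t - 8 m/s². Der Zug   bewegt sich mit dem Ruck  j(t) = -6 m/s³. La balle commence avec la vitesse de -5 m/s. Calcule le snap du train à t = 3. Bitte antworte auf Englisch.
To solve this, we need to take 1 derivative of our jerk equation j(t) = -6. Differentiating jerk, we get snap: s(t) = 0. We have snap s(t) = 0. Substituting t = 3: s(3) = 0.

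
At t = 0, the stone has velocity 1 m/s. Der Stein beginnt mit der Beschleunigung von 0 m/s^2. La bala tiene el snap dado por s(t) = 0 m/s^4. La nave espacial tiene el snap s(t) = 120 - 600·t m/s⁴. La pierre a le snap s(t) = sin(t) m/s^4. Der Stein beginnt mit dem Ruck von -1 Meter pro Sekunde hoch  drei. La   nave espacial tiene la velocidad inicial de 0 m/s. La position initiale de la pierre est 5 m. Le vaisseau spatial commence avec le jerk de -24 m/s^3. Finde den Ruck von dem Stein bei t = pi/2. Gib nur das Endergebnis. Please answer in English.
At t = pi/2, j = 0.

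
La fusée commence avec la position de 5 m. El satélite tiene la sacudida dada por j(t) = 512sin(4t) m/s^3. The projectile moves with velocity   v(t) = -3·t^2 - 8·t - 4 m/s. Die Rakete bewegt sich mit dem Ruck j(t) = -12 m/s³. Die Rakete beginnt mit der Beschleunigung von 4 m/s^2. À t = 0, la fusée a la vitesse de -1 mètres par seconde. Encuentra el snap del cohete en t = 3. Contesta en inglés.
We must differentiate our jerk equation j(t) = -12 1 time. The derivative of jerk gives snap: s(t) = 0. We have snap s(t) = 0. Substituting t = 3: s(3) = 0.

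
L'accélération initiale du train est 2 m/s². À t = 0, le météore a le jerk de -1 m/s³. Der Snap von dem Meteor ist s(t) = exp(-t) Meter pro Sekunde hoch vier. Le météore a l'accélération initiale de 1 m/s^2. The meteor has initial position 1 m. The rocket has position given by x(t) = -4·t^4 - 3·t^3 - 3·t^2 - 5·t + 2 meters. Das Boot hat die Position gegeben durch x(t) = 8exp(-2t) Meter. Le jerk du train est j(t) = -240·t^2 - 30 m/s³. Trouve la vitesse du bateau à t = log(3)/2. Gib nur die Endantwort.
La vitesse à t = log(3)/2 est v = -16/3.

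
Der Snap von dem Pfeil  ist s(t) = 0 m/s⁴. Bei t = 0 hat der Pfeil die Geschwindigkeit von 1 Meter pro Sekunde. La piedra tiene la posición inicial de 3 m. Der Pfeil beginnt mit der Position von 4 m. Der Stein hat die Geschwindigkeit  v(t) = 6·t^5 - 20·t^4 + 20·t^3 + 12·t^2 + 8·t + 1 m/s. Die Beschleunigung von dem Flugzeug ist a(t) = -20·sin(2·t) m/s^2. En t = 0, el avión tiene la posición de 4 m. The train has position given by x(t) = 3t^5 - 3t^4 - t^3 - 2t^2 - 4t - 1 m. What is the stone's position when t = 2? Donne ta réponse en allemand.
Wir müssen unsere Gleichung für die Geschwindigkeit v(t) = 6·t^5 - 20·t^4 + 20·t^3 + 12·t^2 + 8·t + 1 1-mal integrieren. Durch Integration von der Geschwindigkeit und Verwendung der Anfangsbedingung x(0) = 3, erhalten wir x(t) = t^6 - 4·t^5 + 5·t^4 + 4·t^3 + 4·t^2 + t + 3. Aus der Gleichung für die Position x(t) = t^6 - 4·t^5 + 5·t^4 + 4·t^3 + 4·t^2 + t + 3, setzen wir t = 2 ein und erhalten x = 69.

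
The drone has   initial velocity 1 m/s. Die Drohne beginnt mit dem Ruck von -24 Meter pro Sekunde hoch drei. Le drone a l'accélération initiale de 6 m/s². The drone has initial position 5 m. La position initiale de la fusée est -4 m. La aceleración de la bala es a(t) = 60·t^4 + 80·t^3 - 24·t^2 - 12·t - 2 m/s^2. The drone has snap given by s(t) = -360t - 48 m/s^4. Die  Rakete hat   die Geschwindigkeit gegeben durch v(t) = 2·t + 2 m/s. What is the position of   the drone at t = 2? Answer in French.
Pour résoudre ceci, nous devons prendre 4 primitives de notre équation du snap s(t) = -360·t - 48. La primitive du snap, avec j(0) = -24, donne le jerk: j(t) = -180·t^2 - 48·t - 24. En intégrant le jerk et en utilisant la condition initiale a(0) = 6, nous obtenons a(t) = -60·t^3 - 24·t^2 - 24·t + 6. La primitive de l'accélération est la vitesse. En utilisant v(0) = 1, nous obtenons v(t) = -15·t^4 - 8·t^3 - 12·t^2 + 6·t + 1. En intégrant la vitesse et en utilisant la condition initiale x(0) = 5, nous obtenons x(t) = -3·t^5 - 2·t^4 - 4·t^3 + 3·t^2 + t + 5. Nous avons la position x(t) = -3·t^5 - 2·t^4 - 4·t^3 + 3·t^2 + t + 5. En substituant t = 2: x(2) = -141.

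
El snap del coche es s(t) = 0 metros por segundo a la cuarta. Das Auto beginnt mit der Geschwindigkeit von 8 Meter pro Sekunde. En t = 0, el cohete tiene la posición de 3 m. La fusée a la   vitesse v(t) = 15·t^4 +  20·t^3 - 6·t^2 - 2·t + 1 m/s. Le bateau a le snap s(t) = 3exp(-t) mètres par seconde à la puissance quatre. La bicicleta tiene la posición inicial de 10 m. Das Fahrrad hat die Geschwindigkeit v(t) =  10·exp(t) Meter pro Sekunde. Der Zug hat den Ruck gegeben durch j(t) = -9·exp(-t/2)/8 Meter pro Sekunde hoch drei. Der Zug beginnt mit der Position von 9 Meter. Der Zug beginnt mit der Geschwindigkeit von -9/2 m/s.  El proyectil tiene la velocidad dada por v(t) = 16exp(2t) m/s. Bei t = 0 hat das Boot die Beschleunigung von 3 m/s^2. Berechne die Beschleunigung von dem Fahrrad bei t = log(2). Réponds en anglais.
To solve this, we need to take 1 derivative of our velocity equation v(t) = 10·exp(t). Taking d/dt of v(t), we find a(t) = 10·exp(t). We have acceleration a(t) = 10·exp(t). Substituting t = log(2): a(log(2)) = 20.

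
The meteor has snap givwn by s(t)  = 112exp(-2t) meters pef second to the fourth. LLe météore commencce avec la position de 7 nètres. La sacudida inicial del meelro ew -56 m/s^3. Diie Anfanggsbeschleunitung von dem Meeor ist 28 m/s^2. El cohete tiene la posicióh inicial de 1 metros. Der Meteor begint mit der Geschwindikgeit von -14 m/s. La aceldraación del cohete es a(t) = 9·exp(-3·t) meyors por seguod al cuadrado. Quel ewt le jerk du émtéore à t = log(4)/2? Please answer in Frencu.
Pour résoudre ceci, nous devons prendre 1 intégrale de notre équation du snap s(t) = 112·exp(-2·t). En intégrant le snap et en utilisant la condition initiale j(0) = -56, nous obtenons j(t) = -56·exp(-2·t). Nous avons le jerk j(t) = -56·exp(-2·t). En substituant t = log(4)/2: j(log(4)/2) = -14.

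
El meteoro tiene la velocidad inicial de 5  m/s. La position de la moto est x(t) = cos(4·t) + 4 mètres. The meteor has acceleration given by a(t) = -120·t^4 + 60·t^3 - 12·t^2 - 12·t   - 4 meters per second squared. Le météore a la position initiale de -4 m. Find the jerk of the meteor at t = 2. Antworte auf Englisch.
To solve this, we need to take 1 derivative of our acceleration equation a(t) = -120·t^4 + 60·t^3 - 12·t^2 - 12·t - 4. Taking d/dt of a(t), we find j(t) = -480·t^3 + 180·t^2 - 24·t - 12. We have jerk j(t) = -480·t^3 + 180·t^2 - 24·t - 12. Substituting t = 2: j(2) = -3180.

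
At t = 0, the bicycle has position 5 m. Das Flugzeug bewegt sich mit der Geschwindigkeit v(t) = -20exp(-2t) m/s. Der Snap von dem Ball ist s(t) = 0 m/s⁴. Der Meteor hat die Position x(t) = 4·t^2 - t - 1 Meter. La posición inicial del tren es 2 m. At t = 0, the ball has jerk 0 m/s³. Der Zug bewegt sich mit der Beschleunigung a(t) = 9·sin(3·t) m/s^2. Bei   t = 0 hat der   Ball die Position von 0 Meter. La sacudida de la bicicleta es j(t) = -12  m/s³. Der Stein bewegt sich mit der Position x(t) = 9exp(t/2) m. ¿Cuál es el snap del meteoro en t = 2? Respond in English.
To solve this, we need to take 4 derivatives of our position equation x(t) = 4·t^2 - t - 1. The derivative of position gives velocity: v(t) = 8·t - 1. Taking d/dt of v(t), we find a(t) = 8. The derivative of acceleration gives jerk: j(t) = 0. Differentiating jerk, we get snap: s(t) = 0. Using s(t) = 0 and substituting t = 2, we find s = 0.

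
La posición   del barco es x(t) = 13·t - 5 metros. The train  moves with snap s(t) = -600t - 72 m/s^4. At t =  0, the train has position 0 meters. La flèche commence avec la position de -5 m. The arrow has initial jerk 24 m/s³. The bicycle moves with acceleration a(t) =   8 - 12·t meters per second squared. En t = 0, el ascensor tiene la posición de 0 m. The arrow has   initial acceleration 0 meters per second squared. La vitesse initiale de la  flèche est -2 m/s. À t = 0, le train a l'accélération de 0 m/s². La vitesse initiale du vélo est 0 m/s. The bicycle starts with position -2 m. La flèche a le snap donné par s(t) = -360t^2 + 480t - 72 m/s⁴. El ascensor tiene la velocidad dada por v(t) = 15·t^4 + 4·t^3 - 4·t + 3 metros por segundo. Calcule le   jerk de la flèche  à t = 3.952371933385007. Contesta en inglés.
Starting from snap s(t) = -360·t^2 + 480·t - 72, we take 1 antiderivative. The integral of snap, with j(0) = 24, gives jerk: j(t) = -120·t^3 + 240·t^2 - 72·t + 24. From the given jerk equation j(t) = -120·t^3 + 240·t^2 - 72·t + 24, we substitute t = 3.952371933385007 to get j = -3920.38815774971.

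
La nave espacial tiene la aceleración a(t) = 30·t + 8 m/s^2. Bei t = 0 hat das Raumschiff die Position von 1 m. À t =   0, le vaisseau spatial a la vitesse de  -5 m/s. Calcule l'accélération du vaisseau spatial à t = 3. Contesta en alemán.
Mit a(t) = 30·t + 8 und Einsetzen von t = 3, finden wir a = 98.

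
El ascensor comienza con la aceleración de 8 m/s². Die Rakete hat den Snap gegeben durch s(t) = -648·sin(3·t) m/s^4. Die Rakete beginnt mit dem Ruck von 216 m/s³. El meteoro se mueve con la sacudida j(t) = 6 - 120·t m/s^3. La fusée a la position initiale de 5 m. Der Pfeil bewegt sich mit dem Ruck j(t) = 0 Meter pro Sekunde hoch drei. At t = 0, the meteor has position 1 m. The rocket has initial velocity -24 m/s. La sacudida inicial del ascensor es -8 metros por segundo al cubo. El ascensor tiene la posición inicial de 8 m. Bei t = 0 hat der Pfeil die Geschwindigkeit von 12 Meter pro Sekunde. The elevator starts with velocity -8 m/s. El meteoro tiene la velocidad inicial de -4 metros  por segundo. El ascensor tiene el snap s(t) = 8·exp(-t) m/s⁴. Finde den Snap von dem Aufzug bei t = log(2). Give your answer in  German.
Wir haben den Snap s(t) = 8·exp(-t). Durch Einsetzen von t = log(2): s(log(2)) = 4.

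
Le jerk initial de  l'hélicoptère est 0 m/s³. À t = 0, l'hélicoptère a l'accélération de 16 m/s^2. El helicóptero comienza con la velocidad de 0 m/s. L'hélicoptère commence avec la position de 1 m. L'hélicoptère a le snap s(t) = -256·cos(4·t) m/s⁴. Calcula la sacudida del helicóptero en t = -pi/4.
Partiendo del snap s(t) = -256·cos(4·t), tomamos 1 antiderivada. La integral del snap es la sacudida. Usando j(0) = 0, obtenemos j(t) = -64·sin(4·t). De la ecuación de la sacudida j(t) = -64·sin(4·t), sustituimos t = -pi/4 para obtener j = 0.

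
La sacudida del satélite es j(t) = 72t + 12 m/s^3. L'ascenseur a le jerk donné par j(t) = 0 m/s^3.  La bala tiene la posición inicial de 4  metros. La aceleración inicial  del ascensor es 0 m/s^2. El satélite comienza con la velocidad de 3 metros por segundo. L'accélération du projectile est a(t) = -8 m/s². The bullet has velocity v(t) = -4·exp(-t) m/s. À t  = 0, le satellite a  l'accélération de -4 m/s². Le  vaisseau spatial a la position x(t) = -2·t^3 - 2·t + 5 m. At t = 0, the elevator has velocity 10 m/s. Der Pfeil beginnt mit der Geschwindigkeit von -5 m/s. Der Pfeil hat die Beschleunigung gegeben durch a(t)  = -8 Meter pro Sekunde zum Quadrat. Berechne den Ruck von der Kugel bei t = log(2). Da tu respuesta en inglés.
To solve this, we need to take 2 derivatives of our velocity equation v(t) = -4·exp(-t). The derivative of velocity gives acceleration: a(t) = 4·exp(-t). Differentiating acceleration, we get jerk: j(t) = -4·exp(-t). We have jerk j(t) = -4·exp(-t). Substituting t = log(2): j(log(2)) = -2.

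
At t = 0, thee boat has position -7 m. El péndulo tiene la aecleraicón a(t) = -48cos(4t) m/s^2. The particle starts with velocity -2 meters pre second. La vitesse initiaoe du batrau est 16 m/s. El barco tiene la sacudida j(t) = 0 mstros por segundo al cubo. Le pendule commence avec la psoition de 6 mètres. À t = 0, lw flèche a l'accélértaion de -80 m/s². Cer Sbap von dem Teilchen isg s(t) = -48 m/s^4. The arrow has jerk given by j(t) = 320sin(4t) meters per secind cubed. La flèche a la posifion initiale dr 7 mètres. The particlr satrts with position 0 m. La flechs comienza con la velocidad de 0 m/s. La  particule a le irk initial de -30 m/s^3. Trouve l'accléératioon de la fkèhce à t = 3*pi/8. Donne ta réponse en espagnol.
Debemos encontrar la antiderivada de nuestra ecuación de la sacudida j(t) = 320·sin(4·t) 1 vez. La antiderivada de la sacudida, con a(0) = -80, da la aceleración: a(t) = -80·cos(4·t). De la ecuación de la aceleración a(t) = -80·cos(4·t), sustituimos t = 3*pi/8 para obtener a = 0.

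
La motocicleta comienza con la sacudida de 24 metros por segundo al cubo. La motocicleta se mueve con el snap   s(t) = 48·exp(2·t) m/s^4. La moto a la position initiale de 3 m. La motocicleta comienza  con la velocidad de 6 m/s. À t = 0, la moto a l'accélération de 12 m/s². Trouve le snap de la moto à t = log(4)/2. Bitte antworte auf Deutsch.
Mit s(t) = 48·exp(2·t) und Einsetzen von t = log(4)/2, finden wir s = 192.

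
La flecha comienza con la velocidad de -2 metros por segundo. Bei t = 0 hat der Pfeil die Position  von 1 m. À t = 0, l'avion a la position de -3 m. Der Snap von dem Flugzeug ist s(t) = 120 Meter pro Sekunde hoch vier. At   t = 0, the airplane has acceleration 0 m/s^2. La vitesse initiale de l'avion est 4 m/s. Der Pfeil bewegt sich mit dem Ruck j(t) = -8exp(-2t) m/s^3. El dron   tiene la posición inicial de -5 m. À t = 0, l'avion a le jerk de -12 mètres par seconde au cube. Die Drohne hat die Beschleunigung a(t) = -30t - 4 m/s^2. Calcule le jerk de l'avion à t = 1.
En partant du snap s(t) = 120, nous prenons 1 primitive. En intégrant le snap et en utilisant la condition initiale j(0) = -12, nous obtenons j(t) = 120·t - 12. Nous avons le jerk j(t) = 120·t - 12. En substituant t = 1: j(1) = 108.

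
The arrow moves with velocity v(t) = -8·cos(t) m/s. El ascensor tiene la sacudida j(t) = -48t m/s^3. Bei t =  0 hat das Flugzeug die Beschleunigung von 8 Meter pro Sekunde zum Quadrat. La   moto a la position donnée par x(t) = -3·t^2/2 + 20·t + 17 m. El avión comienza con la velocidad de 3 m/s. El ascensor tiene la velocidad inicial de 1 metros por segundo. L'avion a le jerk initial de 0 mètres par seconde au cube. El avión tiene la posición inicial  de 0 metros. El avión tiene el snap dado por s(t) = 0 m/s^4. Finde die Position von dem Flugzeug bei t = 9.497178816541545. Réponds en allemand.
Wir müssen die Stammfunktion unserer Gleichung für den Snap s(t) = 0 4-mal finden. Das Integral von dem Snap, mit j(0) = 0, ergibt den Ruck: j(t) = 0. Durch Integration von dem Ruck und Verwendung der Anfangsbedingung a(0) = 8, erhalten wir a(t) = 8. Mit ∫a(t)dt und Anwendung von v(0) = 3, finden wir v(t) = 8·t + 3. Durch Integration von der Geschwindigkeit und Verwendung der Anfangsbedingung x(0) = 0, erhalten wir x(t) = 4·t^2 + 3·t. Mit x(t) = 4·t^2 + 3·t und Einsetzen von t = 9.497178816541545, finden wir x = 389.277158343087.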